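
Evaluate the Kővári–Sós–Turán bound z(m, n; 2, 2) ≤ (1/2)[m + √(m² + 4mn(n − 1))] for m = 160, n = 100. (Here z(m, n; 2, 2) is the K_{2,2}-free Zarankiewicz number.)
z(160, 100; 2, 2) ≤ (1/2)[160 + √(160² + 4·160·100·99)] = (1/2)[160 + √6361600] = 1341.1106

Kővári–Sós–Turán: let r_1, ..., r_160 be the row sums and z = Σ r_i the total number of 1s. Each pair of columns can share at most one row with both entries 1 (else a 2×2 all-ones block appears), so Σ_i C(r_i, 2) ≤ C(100, 2) = 4950. By convexity Σ_i C(r_i, 2) ≥ 160·C(z/160, 2) = z(z − 160)/(2·160), giving z² − 160z − 160·100·99 ≤ 0 and hence z ≤ (1/2)[160 + √(25600 + 4·1584000)] = (1/2)[160 + √6361600] ≈ (1/2)(160 + 2522.2212) = 1341.1106.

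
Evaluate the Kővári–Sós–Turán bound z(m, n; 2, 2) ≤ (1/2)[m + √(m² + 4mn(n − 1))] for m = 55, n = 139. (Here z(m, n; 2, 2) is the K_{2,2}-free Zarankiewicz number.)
z(55, 139; 2, 2) ≤ (1/2)[55 + √(55² + 4·55·139·138)] = (1/2)[55 + √4223065] = 1055.0049

Kővári–Sós–Turán: let r_1, ..., r_55 be the row sums and z = Σ r_i the total number of 1s. Each pair of columns can share at most one row with both entries 1 (else a 2×2 all-ones block appears), so Σ_i C(r_i, 2) ≤ C(139, 2) = 9591. By convexity Σ_i C(r_i, 2) ≥ 55·C(z/55, 2) = z(z − 55)/(2·55), giving z² − 55z − 55·139·138 ≤ 0 and hence z ≤ (1/2)[55 + √(3025 + 4·1055010)] = (1/2)[55 + √4223065] ≈ (1/2)(55 + 2055.0097) = 1055.0049.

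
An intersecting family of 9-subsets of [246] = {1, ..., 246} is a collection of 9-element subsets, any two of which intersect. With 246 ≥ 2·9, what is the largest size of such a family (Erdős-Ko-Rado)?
max |F| = C(245, 8) = 286853510505870

Erdős-Ko-Rado (1961): when n ≥ 2k, max |F| = C(n−1, k−1). The bound is attained by the star {A : i ∈ A} for any fixed i ∈ [n]. Here C(246−1, 9−1) = C(245, 8) = 286853510505870.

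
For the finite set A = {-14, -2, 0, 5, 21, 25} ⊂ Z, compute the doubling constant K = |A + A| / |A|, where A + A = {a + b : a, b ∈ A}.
K = |A + A| / |A| = 21/6 = 7/2

Enumerate A + A = {a + b : a, b ∈ A}. With |A| = 6, there are |A|^2 = 36 ordered sum pairs; collecting distinct values, A + A = {-28, -16, -14, -9, -4, -2, 0, 3, 5, 7, 10, 11, 19, 21, 23, 25, 26, 30, 42, 46, 50}, so |A + A| = 21. Thus K = 21/6 = 7/2. For comparison, the minimum possible |A + A| over all 6-element sets is 2·6 − 1 = 11 (so min K = 11/6), attained only by arithmetic progressions.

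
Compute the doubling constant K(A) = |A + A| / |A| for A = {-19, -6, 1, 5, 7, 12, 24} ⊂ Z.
K = |A + A| / |A| = 26/7

Enumerate A + A = {a + b : a, b ∈ A}. With |A| = 7, there are |A|^2 = 49 ordered sum pairs; collecting distinct values, A + A = {-38, -25, -18, -14, -12, -7, -5, -1, 1, 2, 5, 6, 8, 10, 12, 13, 14, 17, 18, 19, 24, 25, 29, 31, 36, 48}, so |A + A| = 26. Thus K = 26/7. For comparison, the minimum possible |A + A| over all 7-element sets is 2·7 − 1 = 13 (so min K = 13/7), attained only by arithmetic progressions.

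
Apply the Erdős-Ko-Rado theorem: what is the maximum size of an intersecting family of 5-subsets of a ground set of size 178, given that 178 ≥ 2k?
max |F| = C(177, 4) = 39524100

The Erdős-Ko-Rado theorem states: for n ≥ 2k, an intersecting family of k-subsets of an n-element set has size at most C(n − 1, k − 1), with equality for 'star' families {A ⊆ [n] : |A| = k, i ∈ A} (fix an element i). For n = 178, k = 5: C(177, 4) = 39524100.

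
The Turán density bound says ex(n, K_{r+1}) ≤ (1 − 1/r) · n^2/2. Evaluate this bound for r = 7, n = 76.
Turán density bound = (6/7) · 76^2/2 = 17328/7 ≈ 2475.4286

Turán's theorem: ex(n, K_{r+1}) is achieved by the complete r-partite Turán graph T(n, r) with parts as balanced as possible, and is at most (1 − 1/r) · n^2/2. For r = 7, n = 76: the density bound is (6/7) · 5776/2 = 17328/7 ≈ 2475.4286. The integer-valued extremum is e(T(76, 7)) = 2475, which is strictly less than the density bound 17328/7 since 7 ∤ 76 (the parts of T(76, 7) cannot all be equal).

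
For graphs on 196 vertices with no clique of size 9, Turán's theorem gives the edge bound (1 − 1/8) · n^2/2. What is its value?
Turán density bound = (7/8) · 196^2/2 = 16807

Turán's theorem: ex(n, K_{r+1}) is achieved by the complete r-partite Turán graph T(n, r) with parts as balanced as possible, and is at most (1 − 1/r) · n^2/2. For r = 8, n = 196: the density bound is (7/8) · 38416/2 = 16807. The integer-valued extremum is e(T(196, 8)) = 16806, which is strictly less than the density bound 16807 since 8 ∤ 196 (the parts of T(196, 8) cannot all be equal).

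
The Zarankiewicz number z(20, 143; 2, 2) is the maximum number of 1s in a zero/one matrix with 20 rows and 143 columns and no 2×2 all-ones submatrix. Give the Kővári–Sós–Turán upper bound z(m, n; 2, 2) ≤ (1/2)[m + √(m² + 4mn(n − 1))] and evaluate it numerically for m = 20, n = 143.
z(20, 143; 2, 2) ≤ (1/2)[20 + √(20² + 4·20·143·142)] = (1/2)[20 + √1624880] = 647.3539

Kővári–Sós–Turán: let r_1, ..., r_20 be the row sums and z = Σ r_i the total number of 1s. Each pair of columns can share at most one row with both entries 1 (else a 2×2 all-ones block appears), so Σ_i C(r_i, 2) ≤ C(143, 2) = 10153. By convexity Σ_i C(r_i, 2) ≥ 20·C(z/20, 2) = z(z − 20)/(2·20), giving z² − 20z − 20·143·142 ≤ 0 and hence z ≤ (1/2)[20 + √(400 + 4·406120)] = (1/2)[20 + √1624880] ≈ (1/2)(20 + 1274.7078) = 647.3539.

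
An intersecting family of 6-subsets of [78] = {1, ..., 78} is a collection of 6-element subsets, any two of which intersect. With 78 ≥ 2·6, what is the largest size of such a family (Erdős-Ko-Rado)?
max |F| = C(77, 5) = 19757815

Erdős-Ko-Rado (1961): when n ≥ 2k, max |F| = C(n−1, k−1). The bound is attained by the star {A : i ∈ A} for any fixed i ∈ [n]. Here C(78−1, 6−1) = C(77, 5) = 19757815.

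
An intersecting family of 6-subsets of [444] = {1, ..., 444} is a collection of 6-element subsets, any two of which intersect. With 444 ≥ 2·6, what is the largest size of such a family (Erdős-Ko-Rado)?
max |F| = C(443, 5) = 138995434578

The Erdős-Ko-Rado theorem states: for n ≥ 2k, an intersecting family of k-subsets of an n-element set has size at most C(n − 1, k − 1), with equality for 'star' families {A ⊆ [n] : |A| = k, i ∈ A} (fix an element i). For n = 444, k = 6: C(443, 5) = 138995434578.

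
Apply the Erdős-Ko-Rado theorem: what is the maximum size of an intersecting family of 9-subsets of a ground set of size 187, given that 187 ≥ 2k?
max |F| = C(186, 8) = 30500612508015

Erdős-Ko-Rado (1961): when n ≥ 2k, max |F| = C(n−1, k−1). The bound is attained by the star {A : i ∈ A} for any fixed i ∈ [n]. Here C(187−1, 9−1) = C(186, 8) = 30500612508015.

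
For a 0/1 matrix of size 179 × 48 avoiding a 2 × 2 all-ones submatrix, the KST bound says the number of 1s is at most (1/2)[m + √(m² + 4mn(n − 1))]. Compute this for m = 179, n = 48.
z(179, 48; 2, 2) ≤ (1/2)[179 + √(179² + 4·179·48·47)] = (1/2)[179 + √1647337] = 731.2431

Kővári–Sós–Turán: let r_1, ..., r_179 be the row sums and z = Σ r_i the total number of 1s. Each pair of columns can share at most one row with both entries 1 (else a 2×2 all-ones block appears), so Σ_i C(r_i, 2) ≤ C(48, 2) = 1128. By convexity Σ_i C(r_i, 2) ≥ 179·C(z/179, 2) = z(z − 179)/(2·179), giving z² − 179z − 179·48·47 ≤ 0 and hence z ≤ (1/2)[179 + √(32041 + 4·403824)] = (1/2)[179 + √1647337] ≈ (1/2)(179 + 1283.4863) = 731.2431.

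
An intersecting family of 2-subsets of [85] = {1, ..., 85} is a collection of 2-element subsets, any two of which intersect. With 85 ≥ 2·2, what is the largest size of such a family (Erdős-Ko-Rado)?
max |F| = C(84, 1) = 84

Erdős-Ko-Rado (1961): when n ≥ 2k, max |F| = C(n−1, k−1). The bound is attained by the star {A : i ∈ A} for any fixed i ∈ [n]. Here C(85−1, 2−1) = C(84, 1) = 84.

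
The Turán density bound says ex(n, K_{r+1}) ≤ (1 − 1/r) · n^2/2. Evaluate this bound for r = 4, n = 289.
Turán density bound = (3/4) · 289^2/2 = 250563/8 ≈ 31320.375

Turán's theorem: ex(n, K_{r+1}) is achieved by the complete r-partite Turán graph T(n, r) with parts as balanced as possible, and is at most (1 − 1/r) · n^2/2. For r = 4, n = 289: the density bound is (3/4) · 83521/2 = 250563/8 ≈ 31320.375. The integer-valued extremum is e(T(289, 4)) = 31320, which is strictly less than the density bound 250563/8 since 4 ∤ 289 (the parts of T(289, 4) cannot all be equal).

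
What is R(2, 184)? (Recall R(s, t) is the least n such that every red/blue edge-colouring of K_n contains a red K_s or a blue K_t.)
R(2, 184) = 184

R(2, k) = k for all k ≥ 2: in a 2-colouring of K_k, either some edge is red (a red K_2) or all edges are blue (a blue K_k). And K_{183} coloured all-blue has no blue K_184, so R(2, 184) > 183. Hence R(2, 184) = 184.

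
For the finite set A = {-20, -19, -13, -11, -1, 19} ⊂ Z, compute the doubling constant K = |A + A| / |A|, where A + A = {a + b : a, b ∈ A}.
K = |A + A| / |A| = 21/6 = 7/2

Enumerate A + A = {a + b : a, b ∈ A}. With |A| = 6, there are |A|^2 = 36 ordered sum pairs; collecting distinct values, A + A = {-40, -39, -38, -33, -32, -31, -30, -26, -24, -22, -21, -20, -14, -12, -2, -1, 0, 6, 8, 18, 38}, so |A + A| = 21. Thus K = 21/6 = 7/2. For comparison, the minimum possible |A + A| over all 6-element sets is 2·6 − 1 = 11 (so min K = 11/6), attained only by arithmetic progressions.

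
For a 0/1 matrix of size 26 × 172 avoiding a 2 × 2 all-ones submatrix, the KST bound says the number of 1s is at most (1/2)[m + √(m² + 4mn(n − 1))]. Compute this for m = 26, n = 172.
z(26, 172; 2, 2) ≤ (1/2)[26 + √(26² + 4·26·172·171)] = (1/2)[26 + √3059524] = 887.5748

Kővári–Sós–Turán: let r_1, ..., r_26 be the row sums and z = Σ r_i the total number of 1s. Each pair of columns can share at most one row with both entries 1 (else a 2×2 all-ones block appears), so Σ_i C(r_i, 2) ≤ C(172, 2) = 14706. By convexity Σ_i C(r_i, 2) ≥ 26·C(z/26, 2) = z(z − 26)/(2·26), giving z² − 26z − 26·172·171 ≤ 0 and hence z ≤ (1/2)[26 + √(676 + 4·764712)] = (1/2)[26 + √3059524] ≈ (1/2)(26 + 1749.1495) = 887.5748.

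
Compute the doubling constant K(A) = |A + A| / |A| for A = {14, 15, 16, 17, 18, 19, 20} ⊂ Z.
K = |A + A| / |A| = 13/7

Enumerate A + A = {a + b : a, b ∈ A}. With |A| = 7, there are |A|^2 = 49 ordered sum pairs; collecting distinct values, A + A = {28, 29, 30, 31, 32, 33, 34, 35, 36, 37, 38, 39, 40}, so |A + A| = 13. Thus K = 13/7. Here |A + A| = 2|A| − 1 = 13, the minimum possible — so K = 13/7 is minimal, which holds iff A is an arithmetic progression.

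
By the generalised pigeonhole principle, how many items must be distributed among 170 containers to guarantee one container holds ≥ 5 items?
n = (5 − 1)·170 + 1 = 681

By the generalised pigeonhole principle, to guarantee some box contains ≥ r objects we need more than (r − 1) · k objects total. Threshold: n = (r − 1) · k + 1. With r = 5 and k = 170: n = 4 · 170 + 1 = 680 + 1 = 681. For n = 680 = 4 · 170, we can put exactly 4 objects in every box, avoiding 5 in any single one — so 681 is tight.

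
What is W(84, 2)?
W(84, 2) = 84 + 1 = 85

A 2-term AP is any pair of integers, so a monochromatic 2-AP exists iff some colour is used at least twice. With 84 colours, the colouring i ↦ i on {1, ..., 84} uses each colour once, avoiding any monochromatic pair, so W(84, 2) > 84. For {1, ..., 85}, pigeonhole forces two integers of the same colour, which form a monochromatic 2-AP. Hence W(84, 2) = 85.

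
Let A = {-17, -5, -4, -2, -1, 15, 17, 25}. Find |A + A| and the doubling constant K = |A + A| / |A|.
K = |A + A| / |A| = 33/8

Enumerate A + A = {a + b : a, b ∈ A}. With |A| = 8, there are |A|^2 = 64 ordered sum pairs; collecting distinct values, A + A = {-34, -22, -21, -19, -18, -10, -9, -8, -7, -6, -5, -4, -3, -2, 0, 8, 10, 11, 12, 13, 14, 15, 16, 20, 21, 23, 24, 30, 32, 34, 40, 42, 50}, so |A + A| = 33. Thus K = 33/8. For comparison, the minimum possible |A + A| over all 8-element sets is 2·8 − 1 = 15 (so min K = 15/8), attained only by arithmetic progressions.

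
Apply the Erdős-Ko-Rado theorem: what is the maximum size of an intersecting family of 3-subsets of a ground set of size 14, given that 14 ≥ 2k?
max |F| = C(13, 2) = 78

Erdős-Ko-Rado (1961): when n ≥ 2k, max |F| = C(n−1, k−1). The bound is attained by the star {A : i ∈ A} for any fixed i ∈ [n]. Here C(14−1, 3−1) = C(13, 2) = 78.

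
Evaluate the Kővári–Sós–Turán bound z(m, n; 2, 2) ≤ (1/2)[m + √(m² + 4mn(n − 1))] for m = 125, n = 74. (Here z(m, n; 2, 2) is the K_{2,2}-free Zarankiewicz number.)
z(125, 74; 2, 2) ≤ (1/2)[125 + √(125² + 4·125·74·73)] = (1/2)[125 + √2716625] = 886.6094

Kővári–Sós–Turán: let r_1, ..., r_125 be the row sums and z = Σ r_i the total number of 1s. Each pair of columns can share at most one row with both entries 1 (else a 2×2 all-ones block appears), so Σ_i C(r_i, 2) ≤ C(74, 2) = 2701. By convexity Σ_i C(r_i, 2) ≥ 125·C(z/125, 2) = z(z − 125)/(2·125), giving z² − 125z − 125·74·73 ≤ 0 and hence z ≤ (1/2)[125 + √(15625 + 4·675250)] = (1/2)[125 + √2716625] ≈ (1/2)(125 + 1648.2187) = 886.6094.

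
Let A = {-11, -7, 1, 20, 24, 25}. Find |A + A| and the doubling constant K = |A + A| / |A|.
K = |A + A| / |A| = 20/6 = 10/3

Enumerate A + A = {a + b : a, b ∈ A}. With |A| = 6, there are |A|^2 = 36 ordered sum pairs; collecting distinct values, A + A = {-22, -18, -14, -10, -6, 2, 9, 13, 14, 17, 18, 21, 25, 26, 40, 44, 45, 48, 49, 50}, so |A + A| = 20. Thus K = 20/6 = 10/3. For comparison, the minimum possible |A + A| over all 6-element sets is 2·6 − 1 = 11 (so min K = 11/6), attained only by arithmetic progressions.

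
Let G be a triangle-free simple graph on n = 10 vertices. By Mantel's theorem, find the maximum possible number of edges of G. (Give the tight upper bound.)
ex(10, K_3) = ⌊10^2/4⌋ = 25

Mantel (1907): a triangle-free graph on n vertices has at most ⌊n^2/4⌋ edges, with equality for the complete bipartite graph K_{⌊n/2⌋, ⌈n/2⌉}. For n = 10: ⌊10^2/4⌋ = ⌊100/4⌋ = 25. The extremal graph is K_{5, 5}, which has 5·5 = 25 edges.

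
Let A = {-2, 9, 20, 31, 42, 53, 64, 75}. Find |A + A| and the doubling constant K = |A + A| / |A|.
K = |A + A| / |A| = 15/8

Enumerate A + A = {a + b : a, b ∈ A}. With |A| = 8, there are |A|^2 = 64 ordered sum pairs; collecting distinct values, A + A = {-4, 7, 18, 29, 40, 51, 62, 73, 84, 95, 106, 117, 128, 139, 150}, so |A + A| = 15. Thus K = 15/8. Here |A + A| = 2|A| − 1 = 15, the minimum possible — so K = 15/8 is minimal, which holds iff A is an arithmetic progression.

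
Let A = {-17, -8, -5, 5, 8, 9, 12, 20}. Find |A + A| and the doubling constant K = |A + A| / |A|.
K = |A + A| / |A| = 32/8 = 4

Enumerate A + A = {a + b : a, b ∈ A}. With |A| = 8, there are |A|^2 = 64 ordered sum pairs; collecting distinct values, A + A = {-34, -25, -22, -16, -13, -12, -10, -9, -8, -5, -3, 0, 1, 3, 4, 7, 10, 12, 13, 14, 15, 16, 17, 18, 20, 21, 24, 25, 28, 29, 32, 40}, so |A + A| = 32. Thus K = 32/8 = 4. For comparison, the minimum possible |A + A| over all 8-element sets is 2·8 − 1 = 15 (so min K = 15/8), attained only by arithmetic progressions.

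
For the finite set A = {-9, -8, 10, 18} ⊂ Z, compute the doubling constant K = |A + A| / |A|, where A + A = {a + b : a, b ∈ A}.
K = |A + A| / |A| = 10/4 = 5/2

Enumerate A + A = {a + b : a, b ∈ A}. With |A| = 4, there are |A|^2 = 16 ordered sum pairs; collecting distinct values, A + A = {-18, -17, -16, 1, 2, 9, 10, 20, 28, 36}, so |A + A| = 10. Thus K = 10/4 = 5/2. For comparison, the minimum possible |A + A| over all 4-element sets is 2·4 − 1 = 7 (so min K = 7/4), attained only by arithmetic progressions.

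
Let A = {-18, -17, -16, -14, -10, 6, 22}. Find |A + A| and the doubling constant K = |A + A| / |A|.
K = |A + A| / |A| = 24/7

Enumerate A + A = {a + b : a, b ∈ A}. With |A| = 7, there are |A|^2 = 49 ordered sum pairs; collecting distinct values, A + A = {-36, -35, -34, -33, -32, -31, -30, -28, -27, -26, -24, -20, -12, -11, -10, -8, -4, 4, 5, 6, 8, 12, 28, 44}, so |A + A| = 24. Thus K = 24/7. For comparison, the minimum possible |A + A| over all 7-element sets is 2·7 − 1 = 13 (so min K = 13/7), attained only by arithmetic progressions.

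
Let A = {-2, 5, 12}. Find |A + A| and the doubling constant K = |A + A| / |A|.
K = |A + A| / |A| = 5/3

Enumerate A + A = {a + b : a, b ∈ A}. With |A| = 3, there are |A|^2 = 9 ordered sum pairs; collecting distinct values, A + A = {-4, 3, 10, 17, 24}, so |A + A| = 5. Thus K = 5/3. Here |A + A| = 2|A| − 1 = 5, the minimum possible — so K = 5/3 is minimal, which holds iff A is an arithmetic progression.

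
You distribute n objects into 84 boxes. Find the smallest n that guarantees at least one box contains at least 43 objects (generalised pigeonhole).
n = (43 − 1)·84 + 1 = 3529

By the generalised pigeonhole principle, to guarantee some box contains ≥ r objects we need more than (r − 1) · k objects total. Threshold: n = (r − 1) · k + 1. With r = 43 and k = 84: n = 42 · 84 + 1 = 3528 + 1 = 3529. For n = 3528 = 42 · 84, we can put exactly 42 objects in every box, avoiding 43 in any single one — so 3529 is tight.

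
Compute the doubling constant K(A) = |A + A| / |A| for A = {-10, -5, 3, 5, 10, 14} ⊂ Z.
K = |A + A| / |A| = 20/6 = 10/3

Enumerate A + A = {a + b : a, b ∈ A}. With |A| = 6, there are |A|^2 = 36 ordered sum pairs; collecting distinct values, A + A = {-20, -15, -10, -7, -5, -2, 0, 4, 5, 6, 8, 9, 10, 13, 15, 17, 19, 20, 24, 28}, so |A + A| = 20. Thus K = 20/6 = 10/3. For comparison, the minimum possible |A + A| over all 6-element sets is 2·6 − 1 = 11 (so min K = 11/6), attained only by arithmetic progressions.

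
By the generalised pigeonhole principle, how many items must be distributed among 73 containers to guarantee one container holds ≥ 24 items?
n = (24 − 1)·73 + 1 = 1680

By the generalised pigeonhole principle, to guarantee some box contains ≥ r objects we need more than (r − 1) · k objects total. Threshold: n = (r − 1) · k + 1. With r = 24 and k = 73: n = 23 · 73 + 1 = 1679 + 1 = 1680. For n = 1679 = 23 · 73, we can put exactly 23 objects in every box, avoiding 24 in any single one — so 1680 is tight.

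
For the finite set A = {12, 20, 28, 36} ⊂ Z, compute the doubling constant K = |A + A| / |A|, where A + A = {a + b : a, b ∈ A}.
K = |A + A| / |A| = 7/4

Enumerate A + A = {a + b : a, b ∈ A}. With |A| = 4, there are |A|^2 = 16 ordered sum pairs; collecting distinct values, A + A = {24, 32, 40, 48, 56, 64, 72}, so |A + A| = 7. Thus K = 7/4. Here |A + A| = 2|A| − 1 = 7, the minimum possible — so K = 7/4 is minimal, which holds iff A is an arithmetic progression.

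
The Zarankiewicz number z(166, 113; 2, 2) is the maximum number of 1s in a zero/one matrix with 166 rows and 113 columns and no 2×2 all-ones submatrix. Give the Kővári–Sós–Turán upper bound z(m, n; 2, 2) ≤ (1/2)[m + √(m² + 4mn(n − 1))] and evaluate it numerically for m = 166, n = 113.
z(166, 113; 2, 2) ≤ (1/2)[166 + √(166² + 4·166·113·112)] = (1/2)[166 + √8431140] = 1534.8213

Kővári–Sós–Turán: let r_1, ..., r_166 be the row sums and z = Σ r_i the total number of 1s. Each pair of columns can share at most one row with both entries 1 (else a 2×2 all-ones block appears), so Σ_i C(r_i, 2) ≤ C(113, 2) = 6328. By convexity Σ_i C(r_i, 2) ≥ 166·C(z/166, 2) = z(z − 166)/(2·166), giving z² − 166z − 166·113·112 ≤ 0 and hence z ≤ (1/2)[166 + √(27556 + 4·2100896)] = (1/2)[166 + √8431140] ≈ (1/2)(166 + 2903.6425) = 1534.8213.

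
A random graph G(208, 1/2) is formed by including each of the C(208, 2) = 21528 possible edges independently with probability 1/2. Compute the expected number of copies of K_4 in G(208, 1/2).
E[# K_4] = C(208, 4) · (1/2)^C(4, 2) = 75760620 / 2^6 = 18940155/16 = 1183759.6875

For each 4-subset S of vertices (there are C(208, 4) = 75760620 such S), let X_S = 1 if S induces a K_4 (all C(4, 2) = 6 edges present). Then P(X_S = 1) = (1/2)^6 = 1/64. By linearity of expectation, E[# K_4] = C(208, 4) · (1/2)^6 = 75760620 / 64 = 18940155/16 = 1183759.6875.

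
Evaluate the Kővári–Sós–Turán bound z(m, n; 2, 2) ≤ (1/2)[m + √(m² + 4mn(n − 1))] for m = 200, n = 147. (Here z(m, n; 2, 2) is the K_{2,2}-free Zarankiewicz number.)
z(200, 147; 2, 2) ≤ (1/2)[200 + √(200² + 4·200·147·146)] = (1/2)[200 + √17209600] = 2174.2227

Kővári–Sós–Turán: let r_1, ..., r_200 be the row sums and z = Σ r_i the total number of 1s. Each pair of columns can share at most one row with both entries 1 (else a 2×2 all-ones block appears), so Σ_i C(r_i, 2) ≤ C(147, 2) = 10731. By convexity Σ_i C(r_i, 2) ≥ 200·C(z/200, 2) = z(z − 200)/(2·200), giving z² − 200z − 200·147·146 ≤ 0 and hence z ≤ (1/2)[200 + √(40000 + 4·4292400)] = (1/2)[200 + √17209600] ≈ (1/2)(200 + 4148.4455) = 2174.2227.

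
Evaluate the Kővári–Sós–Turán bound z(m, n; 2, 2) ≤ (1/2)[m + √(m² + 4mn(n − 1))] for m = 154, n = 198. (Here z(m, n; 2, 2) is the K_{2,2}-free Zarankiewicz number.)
z(154, 198; 2, 2) ≤ (1/2)[154 + √(154² + 4·154·198·197)] = (1/2)[154 + √24051412] = 2529.1119

Kővári–Sós–Turán: let r_1, ..., r_154 be the row sums and z = Σ r_i the total number of 1s. Each pair of columns can share at most one row with both entries 1 (else a 2×2 all-ones block appears), so Σ_i C(r_i, 2) ≤ C(198, 2) = 19503. By convexity Σ_i C(r_i, 2) ≥ 154·C(z/154, 2) = z(z − 154)/(2·154), giving z² − 154z − 154·198·197 ≤ 0 and hence z ≤ (1/2)[154 + √(23716 + 4·6006924)] = (1/2)[154 + √24051412] ≈ (1/2)(154 + 4904.2239) = 2529.1119.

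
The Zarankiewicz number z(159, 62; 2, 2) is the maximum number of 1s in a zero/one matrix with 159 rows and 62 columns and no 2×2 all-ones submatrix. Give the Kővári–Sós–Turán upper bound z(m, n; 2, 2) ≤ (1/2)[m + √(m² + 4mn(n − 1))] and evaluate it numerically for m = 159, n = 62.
z(159, 62; 2, 2) ≤ (1/2)[159 + √(159² + 4·159·62·61)] = (1/2)[159 + √2430633] = 859.0244

Kővári–Sós–Turán: let r_1, ..., r_159 be the row sums and z = Σ r_i the total number of 1s. Each pair of columns can share at most one row with both entries 1 (else a 2×2 all-ones block appears), so Σ_i C(r_i, 2) ≤ C(62, 2) = 1891. By convexity Σ_i C(r_i, 2) ≥ 159·C(z/159, 2) = z(z − 159)/(2·159), giving z² − 159z − 159·62·61 ≤ 0 and hence z ≤ (1/2)[159 + √(25281 + 4·601338)] = (1/2)[159 + √2430633] ≈ (1/2)(159 + 1559.0487) = 859.0244.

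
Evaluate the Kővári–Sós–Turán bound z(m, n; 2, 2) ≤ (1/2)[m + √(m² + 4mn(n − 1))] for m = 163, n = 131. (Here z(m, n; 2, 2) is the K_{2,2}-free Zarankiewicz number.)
z(163, 131; 2, 2) ≤ (1/2)[163 + √(163² + 4·163·131·130)] = (1/2)[163 + √11130129] = 1749.5924

Kővári–Sós–Turán: let r_1, ..., r_163 be the row sums and z = Σ r_i the total number of 1s. Each pair of columns can share at most one row with both entries 1 (else a 2×2 all-ones block appears), so Σ_i C(r_i, 2) ≤ C(131, 2) = 8515. By convexity Σ_i C(r_i, 2) ≥ 163·C(z/163, 2) = z(z − 163)/(2·163), giving z² − 163z − 163·131·130 ≤ 0 and hence z ≤ (1/2)[163 + √(26569 + 4·2775890)] = (1/2)[163 + √11130129] ≈ (1/2)(163 + 3336.1848) = 1749.5924.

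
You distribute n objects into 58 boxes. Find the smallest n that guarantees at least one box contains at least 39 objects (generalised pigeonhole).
n = (39 − 1)·58 + 1 = 2205

By the generalised pigeonhole principle, to guarantee some box contains ≥ r objects we need more than (r − 1) · k objects total. Threshold: n = (r − 1) · k + 1. With r = 39 and k = 58: n = 38 · 58 + 1 = 2204 + 1 = 2205. For n = 2204 = 38 · 58, we can put exactly 38 objects in every box, avoiding 39 in any single one — so 2205 is tight.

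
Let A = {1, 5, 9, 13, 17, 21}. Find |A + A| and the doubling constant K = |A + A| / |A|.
K = |A + A| / |A| = 11/6

Enumerate A + A = {a + b : a, b ∈ A}. With |A| = 6, there are |A|^2 = 36 ordered sum pairs; collecting distinct values, A + A = {2, 6, 10, 14, 18, 22, 26, 30, 34, 38, 42}, so |A + A| = 11. Thus K = 11/6. Here |A + A| = 2|A| − 1 = 11, the minimum possible — so K = 11/6 is minimal, which holds iff A is an arithmetic progression.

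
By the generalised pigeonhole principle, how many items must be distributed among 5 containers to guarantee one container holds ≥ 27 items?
n = (27 − 1)·5 + 1 = 131

By the generalised pigeonhole principle, to guarantee some box contains ≥ r objects we need more than (r − 1) · k objects total. Threshold: n = (r − 1) · k + 1. With r = 27 and k = 5: n = 26 · 5 + 1 = 130 + 1 = 131. For n = 130 = 26 · 5, we can put exactly 26 objects in every box, avoiding 27 in any single one — so 131 is tight.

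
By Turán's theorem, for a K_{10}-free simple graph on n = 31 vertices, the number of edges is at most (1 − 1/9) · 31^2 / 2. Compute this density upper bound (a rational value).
Turán density bound = (8/9) · 31^2/2 = 3844/9 ≈ 427.1111

Turán's theorem: ex(n, K_{r+1}) is achieved by the complete r-partite Turán graph T(n, r) with parts as balanced as possible, and is at most (1 − 1/r) · n^2/2. For r = 9, n = 31: the density bound is (8/9) · 961/2 = 3844/9 ≈ 427.1111. The integer-valued extremum is e(T(31, 9)) = 426, which is strictly less than the density bound 3844/9 since 9 ∤ 31 (the parts of T(31, 9) cannot all be equal).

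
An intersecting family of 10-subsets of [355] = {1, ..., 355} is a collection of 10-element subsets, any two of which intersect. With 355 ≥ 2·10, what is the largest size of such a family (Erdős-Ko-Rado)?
max |F| = C(354, 9) = 217141584867241320

Erdős-Ko-Rado (1961): when n ≥ 2k, max |F| = C(n−1, k−1). The bound is attained by the star {A : i ∈ A} for any fixed i ∈ [n]. Here C(355−1, 10−1) = C(354, 9) = 217141584867241320.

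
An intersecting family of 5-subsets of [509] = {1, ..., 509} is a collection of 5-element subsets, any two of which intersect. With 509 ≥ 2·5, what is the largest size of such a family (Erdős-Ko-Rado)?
max |F| = C(508, 4) = 2742220195

The Erdős-Ko-Rado theorem states: for n ≥ 2k, an intersecting family of k-subsets of an n-element set has size at most C(n − 1, k − 1), with equality for 'star' families {A ⊆ [n] : |A| = k, i ∈ A} (fix an element i). For n = 509, k = 5: C(508, 4) = 2742220195.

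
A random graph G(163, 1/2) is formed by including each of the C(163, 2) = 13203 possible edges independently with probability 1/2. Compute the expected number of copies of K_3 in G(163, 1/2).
E[# K_3] = C(163, 3) · (1/2)^C(3, 2) = 708561 / 2^3 = 88570.125

For each 3-subset S of vertices (there are C(163, 3) = 708561 such S), let X_S = 1 if S induces a K_3 (all C(3, 2) = 3 edges present). Then P(X_S = 1) = (1/2)^3 = 1/8. By linearity of expectation, E[# K_3] = C(163, 3) · (1/2)^3 = 708561 / 8 = 88570.125.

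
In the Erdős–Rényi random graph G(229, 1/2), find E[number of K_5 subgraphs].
E[# K_5] = C(229, 5) · (1/2)^C(5, 2) = 5022337545 / 2^10 ≈ 4904626.508789

For each 5-subset S of vertices (there are C(229, 5) = 5022337545 such S), let X_S = 1 if S induces a K_5 (all C(5, 2) = 10 edges present). Then P(X_S = 1) = (1/2)^10 = 1/1024. By linearity of expectation, E[# K_5] = C(229, 5) · (1/2)^10 = 5022337545 / 1024 ≈ 4904626.508789.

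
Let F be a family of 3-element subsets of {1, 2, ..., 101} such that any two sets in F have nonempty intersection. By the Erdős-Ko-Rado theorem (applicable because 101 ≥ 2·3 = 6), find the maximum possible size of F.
max |F| = C(100, 2) = 4950

The Erdős-Ko-Rado theorem states: for n ≥ 2k, an intersecting family of k-subsets of an n-element set has size at most C(n − 1, k − 1), with equality for 'star' families {A ⊆ [n] : |A| = k, i ∈ A} (fix an element i). For n = 101, k = 3: C(100, 2) = 4950.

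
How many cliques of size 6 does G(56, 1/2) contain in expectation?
E[# K_6] = C(56, 6) · (1/2)^C(6, 2) = 32468436 / 2^15 = 8117109/8192 ≈ 990.858032

For each 6-subset S of vertices (there are C(56, 6) = 32468436 such S), let X_S = 1 if S induces a K_6 (all C(6, 2) = 15 edges present). Then P(X_S = 1) = (1/2)^15 = 1/32768. By linearity of expectation, E[# K_6] = C(56, 6) · (1/2)^15 = 32468436 / 32768 = 8117109/8192 ≈ 990.858032.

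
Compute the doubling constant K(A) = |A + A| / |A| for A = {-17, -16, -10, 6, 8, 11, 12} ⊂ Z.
K = |A + A| / |A| = 26/7

Enumerate A + A = {a + b : a, b ∈ A}. With |A| = 7, there are |A|^2 = 49 ordered sum pairs; collecting distinct values, A + A = {-34, -33, -32, -27, -26, -20, -11, -10, -9, -8, -6, -5, -4, -2, 1, 2, 12, 14, 16, 17, 18, 19, 20, 22, 23, 24}, so |A + A| = 26. Thus K = 26/7. For comparison, the minimum possible |A + A| over all 7-element sets is 2·7 − 1 = 13 (so min K = 13/7), attained only by arithmetic progressions.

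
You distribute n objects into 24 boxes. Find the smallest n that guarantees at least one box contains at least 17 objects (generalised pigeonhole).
n = (17 − 1)·24 + 1 = 385

By the generalised pigeonhole principle, to guarantee some box contains ≥ r objects we need more than (r − 1) · k objects total. Threshold: n = (r − 1) · k + 1. With r = 17 and k = 24: n = 16 · 24 + 1 = 384 + 1 = 385. For n = 384 = 16 · 24, we can put exactly 16 objects in every box, avoiding 17 in any single one — so 385 is tight.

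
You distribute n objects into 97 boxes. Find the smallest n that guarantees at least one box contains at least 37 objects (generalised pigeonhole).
n = (37 − 1)·97 + 1 = 3493

By the generalised pigeonhole principle, to guarantee some box contains ≥ r objects we need more than (r − 1) · k objects total. Threshold: n = (r − 1) · k + 1. With r = 37 and k = 97: n = 36 · 97 + 1 = 3492 + 1 = 3493. For n = 3492 = 36 · 97, we can put exactly 36 objects in every box, avoiding 37 in any single one — so 3493 is tight.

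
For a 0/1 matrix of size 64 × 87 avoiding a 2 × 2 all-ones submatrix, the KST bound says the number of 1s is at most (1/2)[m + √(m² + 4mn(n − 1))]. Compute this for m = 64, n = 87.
z(64, 87; 2, 2) ≤ (1/2)[64 + √(64² + 4·64·87·86)] = (1/2)[64 + √1919488] = 724.7279

Kővári–Sós–Turán: let r_1, ..., r_64 be the row sums and z = Σ r_i the total number of 1s. Each pair of columns can share at most one row with both entries 1 (else a 2×2 all-ones block appears), so Σ_i C(r_i, 2) ≤ C(87, 2) = 3741. By convexity Σ_i C(r_i, 2) ≥ 64·C(z/64, 2) = z(z − 64)/(2·64), giving z² − 64z − 64·87·86 ≤ 0 and hence z ≤ (1/2)[64 + √(4096 + 4·478848)] = (1/2)[64 + √1919488] ≈ (1/2)(64 + 1385.4559) = 724.7279.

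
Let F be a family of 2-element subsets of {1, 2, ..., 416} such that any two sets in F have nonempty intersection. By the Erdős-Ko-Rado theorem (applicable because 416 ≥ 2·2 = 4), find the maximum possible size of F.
max |F| = C(415, 1) = 415

The Erdős-Ko-Rado theorem states: for n ≥ 2k, an intersecting family of k-subsets of an n-element set has size at most C(n − 1, k − 1), with equality for 'star' families {A ⊆ [n] : |A| = k, i ∈ A} (fix an element i). For n = 416, k = 2: C(415, 1) = 415.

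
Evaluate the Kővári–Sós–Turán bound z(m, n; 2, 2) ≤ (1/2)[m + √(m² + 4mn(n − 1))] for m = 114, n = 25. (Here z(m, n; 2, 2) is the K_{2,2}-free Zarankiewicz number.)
z(114, 25; 2, 2) ≤ (1/2)[114 + √(114² + 4·114·25·24)] = (1/2)[114 + √286596] = 324.6733

Kővári–Sós–Turán: let r_1, ..., r_114 be the row sums and z = Σ r_i the total number of 1s. Each pair of columns can share at most one row with both entries 1 (else a 2×2 all-ones block appears), so Σ_i C(r_i, 2) ≤ C(25, 2) = 300. By convexity Σ_i C(r_i, 2) ≥ 114·C(z/114, 2) = z(z − 114)/(2·114), giving z² − 114z − 114·25·24 ≤ 0 and hence z ≤ (1/2)[114 + √(12996 + 4·68400)] = (1/2)[114 + √286596] ≈ (1/2)(114 + 535.3466) = 324.6733.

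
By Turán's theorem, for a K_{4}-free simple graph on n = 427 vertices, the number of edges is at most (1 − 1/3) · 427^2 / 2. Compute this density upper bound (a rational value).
Turán density bound = (2/3) · 427^2/2 = 182329/3 ≈ 60776.3333

Turán's theorem: ex(n, K_{r+1}) is achieved by the complete r-partite Turán graph T(n, r) with parts as balanced as possible, and is at most (1 − 1/r) · n^2/2. For r = 3, n = 427: the density bound is (2/3) · 182329/2 = 182329/3 ≈ 60776.3333. The integer-valued extremum is e(T(427, 3)) = 60776, which is strictly less than the density bound 182329/3 since 3 ∤ 427 (the parts of T(427, 3) cannot all be equal).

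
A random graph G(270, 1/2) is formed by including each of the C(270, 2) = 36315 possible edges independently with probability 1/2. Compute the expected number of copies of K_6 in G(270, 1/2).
E[# K_6] = C(270, 6) · (1/2)^C(6, 2) = 508811728635 / 2^15 ≈ 15527701.679535

For each 6-subset S of vertices (there are C(270, 6) = 508811728635 such S), let X_S = 1 if S induces a K_6 (all C(6, 2) = 15 edges present). Then P(X_S = 1) = (1/2)^15 = 1/32768. By linearity of expectation, E[# K_6] = C(270, 6) · (1/2)^15 = 508811728635 / 32768 ≈ 15527701.679535.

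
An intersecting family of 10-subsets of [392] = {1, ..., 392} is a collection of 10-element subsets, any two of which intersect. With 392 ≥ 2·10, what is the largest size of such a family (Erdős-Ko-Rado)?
max |F| = C(391, 9) = 536473971710831440

Erdős-Ko-Rado (1961): when n ≥ 2k, max |F| = C(n−1, k−1). The bound is attained by the star {A : i ∈ A} for any fixed i ∈ [n]. Here C(392−1, 10−1) = C(391, 9) = 536473971710831440.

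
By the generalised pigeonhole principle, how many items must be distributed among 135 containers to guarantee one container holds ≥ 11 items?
n = (11 − 1)·135 + 1 = 1351

By the generalised pigeonhole principle, to guarantee some box contains ≥ r objects we need more than (r − 1) · k objects total. Threshold: n = (r − 1) · k + 1. With r = 11 and k = 135: n = 10 · 135 + 1 = 1350 + 1 = 1351. For n = 1350 = 10 · 135, we can put exactly 10 objects in every box, avoiding 11 in any single one — so 1351 is tight.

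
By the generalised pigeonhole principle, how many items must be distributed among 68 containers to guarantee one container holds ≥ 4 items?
n = (4 − 1)·68 + 1 = 205

By the generalised pigeonhole principle, to guarantee some box contains ≥ r objects we need more than (r − 1) · k objects total. Threshold: n = (r − 1) · k + 1. With r = 4 and k = 68: n = 3 · 68 + 1 = 204 + 1 = 205. For n = 204 = 3 · 68, we can put exactly 3 objects in every box, avoiding 4 in any single one — so 205 is tight.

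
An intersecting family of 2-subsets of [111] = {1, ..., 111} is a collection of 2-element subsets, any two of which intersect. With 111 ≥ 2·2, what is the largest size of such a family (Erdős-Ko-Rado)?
max |F| = C(110, 1) = 110

Erdős-Ko-Rado (1961): when n ≥ 2k, max |F| = C(n−1, k−1). The bound is attained by the star {A : i ∈ A} for any fixed i ∈ [n]. Here C(111−1, 2−1) = C(110, 1) = 110.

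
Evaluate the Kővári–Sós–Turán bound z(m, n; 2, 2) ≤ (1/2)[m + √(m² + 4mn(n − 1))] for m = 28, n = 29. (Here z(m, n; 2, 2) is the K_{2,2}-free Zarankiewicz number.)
z(28, 29; 2, 2) ≤ (1/2)[28 + √(28² + 4·28·29·28)] = (1/2)[28 + √91728] = 165.4332

Kővári–Sós–Turán: let r_1, ..., r_28 be the row sums and z = Σ r_i the total number of 1s. Each pair of columns can share at most one row with both entries 1 (else a 2×2 all-ones block appears), so Σ_i C(r_i, 2) ≤ C(29, 2) = 406. By convexity Σ_i C(r_i, 2) ≥ 28·C(z/28, 2) = z(z − 28)/(2·28), giving z² − 28z − 28·29·28 ≤ 0 and hence z ≤ (1/2)[28 + √(784 + 4·22736)] = (1/2)[28 + √91728] ≈ (1/2)(28 + 302.8663) = 165.4332.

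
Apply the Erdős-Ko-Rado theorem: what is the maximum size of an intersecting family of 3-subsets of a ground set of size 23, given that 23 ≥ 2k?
max |F| = C(22, 2) = 231

The Erdős-Ko-Rado theorem states: for n ≥ 2k, an intersecting family of k-subsets of an n-element set has size at most C(n − 1, k − 1), with equality for 'star' families {A ⊆ [n] : |A| = k, i ∈ A} (fix an element i). For n = 23, k = 3: C(22, 2) = 231.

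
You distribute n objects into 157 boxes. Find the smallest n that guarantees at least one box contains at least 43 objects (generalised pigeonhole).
n = (43 − 1)·157 + 1 = 6595

By the generalised pigeonhole principle, to guarantee some box contains ≥ r objects we need more than (r − 1) · k objects total. Threshold: n = (r − 1) · k + 1. With r = 43 and k = 157: n = 42 · 157 + 1 = 6594 + 1 = 6595. For n = 6594 = 42 · 157, we can put exactly 42 objects in every box, avoiding 43 in any single one — so 6595 is tight.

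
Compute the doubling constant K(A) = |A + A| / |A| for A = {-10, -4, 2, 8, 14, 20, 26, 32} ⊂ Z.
K = |A + A| / |A| = 15/8

Enumerate A + A = {a + b : a, b ∈ A}. With |A| = 8, there are |A|^2 = 64 ordered sum pairs; collecting distinct values, A + A = {-20, -14, -8, -2, 4, 10, 16, 22, 28, 34, 40, 46, 52, 58, 64}, so |A + A| = 15. Thus K = 15/8. Here |A + A| = 2|A| − 1 = 15, the minimum possible — so K = 15/8 is minimal, which holds iff A is an arithmetic progression.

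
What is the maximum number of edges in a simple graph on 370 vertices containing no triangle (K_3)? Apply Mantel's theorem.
ex(370, K_3) = ⌊370^2/4⌋ = 34225

Mantel (1907): a triangle-free graph on n vertices has at most ⌊n^2/4⌋ edges, with equality for the complete bipartite graph K_{⌊n/2⌋, ⌈n/2⌉}. For n = 370: ⌊370^2/4⌋ = ⌊136900/4⌋ = 34225. The extremal graph is K_{185, 185}, which has 185·185 = 34225 edges.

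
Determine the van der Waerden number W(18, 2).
W(18, 2) = 18 + 1 = 19

A 2-term AP is any pair of integers, so a monochromatic 2-AP exists iff some colour is used at least twice. With 18 colours, the colouring i ↦ i on {1, ..., 18} uses each colour once, avoiding any monochromatic pair, so W(18, 2) > 18. For {1, ..., 19}, pigeonhole forces two integers of the same colour, which form a monochromatic 2-AP. Hence W(18, 2) = 19.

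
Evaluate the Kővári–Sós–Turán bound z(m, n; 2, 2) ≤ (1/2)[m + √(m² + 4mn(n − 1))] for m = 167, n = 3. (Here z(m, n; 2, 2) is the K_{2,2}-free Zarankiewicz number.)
z(167, 3; 2, 2) ≤ (1/2)[167 + √(167² + 4·167·3·2)] = (1/2)[167 + √31897] = 172.7987

Kővári–Sós–Turán: let r_1, ..., r_167 be the row sums and z = Σ r_i the total number of 1s. Each pair of columns can share at most one row with both entries 1 (else a 2×2 all-ones block appears), so Σ_i C(r_i, 2) ≤ C(3, 2) = 3. By convexity Σ_i C(r_i, 2) ≥ 167·C(z/167, 2) = z(z − 167)/(2·167), giving z² − 167z − 167·3·2 ≤ 0 and hence z ≤ (1/2)[167 + √(27889 + 4·1002)] = (1/2)[167 + √31897] ≈ (1/2)(167 + 178.5973) = 172.7987.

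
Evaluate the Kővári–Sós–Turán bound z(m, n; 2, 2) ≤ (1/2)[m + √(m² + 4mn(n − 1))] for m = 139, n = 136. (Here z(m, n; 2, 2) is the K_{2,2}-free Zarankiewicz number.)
z(139, 136; 2, 2) ≤ (1/2)[139 + √(139² + 4·139·136·135)] = (1/2)[139 + √10227481] = 1668.5217

Kővári–Sós–Turán: let r_1, ..., r_139 be the row sums and z = Σ r_i the total number of 1s. Each pair of columns can share at most one row with both entries 1 (else a 2×2 all-ones block appears), so Σ_i C(r_i, 2) ≤ C(136, 2) = 9180. By convexity Σ_i C(r_i, 2) ≥ 139·C(z/139, 2) = z(z − 139)/(2·139), giving z² − 139z − 139·136·135 ≤ 0 and hence z ≤ (1/2)[139 + √(19321 + 4·2552040)] = (1/2)[139 + √10227481] ≈ (1/2)(139 + 3198.0433) = 1668.5217.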